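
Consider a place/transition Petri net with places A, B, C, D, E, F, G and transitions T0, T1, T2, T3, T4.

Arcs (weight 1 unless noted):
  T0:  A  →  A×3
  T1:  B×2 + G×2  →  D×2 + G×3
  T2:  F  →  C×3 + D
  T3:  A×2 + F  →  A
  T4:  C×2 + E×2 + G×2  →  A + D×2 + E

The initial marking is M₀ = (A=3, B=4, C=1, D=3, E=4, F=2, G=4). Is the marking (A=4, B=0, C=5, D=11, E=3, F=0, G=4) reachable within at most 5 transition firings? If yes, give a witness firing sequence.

step 1: fire T1:  (A=3, B=4, C=1, D=3, E=4, F=2, G=4) → (A=3, B=2, C=1, D=5, E=4, F=2, G=5)
step 2: fire T1:  (A=3, B=2, C=1, D=5, E=4, F=2, G=5) → (A=3, B=0, C=1, D=7, E=4, F=2, G=6)
step 3: fire T2:  (A=3, B=0, C=1, D=7, E=4, F=2, G=6) → (A=3, B=0, C=4, D=8, E=4, F=1, G=6)
step 4: fire T2:  (A=3, B=0, C=4, D=8, E=4, F=1, G=6) → (A=3, B=0, C=7, D=9, E=4, F=0, G=6)
step 5: fire T4:  (A=3, B=0, C=7, D=9, E=4, F=0, G=6) → (A=4, B=0, C=5, D=11, E=3, F=0, G=4)

YES — reachable via ⟨T1, T1, T2, T2, T4⟩ (5 firings)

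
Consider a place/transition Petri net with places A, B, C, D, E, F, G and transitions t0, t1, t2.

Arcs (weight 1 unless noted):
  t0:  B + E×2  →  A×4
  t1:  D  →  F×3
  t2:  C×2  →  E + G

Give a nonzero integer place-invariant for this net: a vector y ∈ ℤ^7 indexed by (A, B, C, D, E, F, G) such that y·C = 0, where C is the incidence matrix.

Incidence matrix C (rows=places, cols=transitions):
       t0   t1   t2
    A   4    0    0
    B  -1    0    0
    C   0    0   -2
    D   0   -1    0
    E  -2    0    1
    F   0    3    0
    G   0    0    1

Candidate y = [1, 4, 0, 0, 0, 0, 0]; check y·C column-wise:
  col t0: 1·4 + 4·-1 + 0·-2 = 0
  col t1: 1·0 + 4·0 + 0·-1 + 0·3 = 0
  col t2: 1·0 + 4·0 + 0·-2 + 0·1 + 0·1 = 0

y = (A:1, B:4, C:0, D:0, E:0, F:0, G:0)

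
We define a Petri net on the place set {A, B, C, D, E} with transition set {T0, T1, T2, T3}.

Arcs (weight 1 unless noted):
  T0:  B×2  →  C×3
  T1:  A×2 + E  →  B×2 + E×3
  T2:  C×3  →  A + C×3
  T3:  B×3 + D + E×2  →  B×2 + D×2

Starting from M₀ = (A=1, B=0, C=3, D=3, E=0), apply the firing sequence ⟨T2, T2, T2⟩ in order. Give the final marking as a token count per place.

step 1: fire T2:  (A=1, B=0, C=3, D=3, E=0) → (A=2, B=0, C=3, D=3, E=0)
step 2: fire T2:  (A=2, B=0, C=3, D=3, E=0) → (A=3, B=0, C=3, D=3, E=0)
step 3: fire T2:  (A=3, B=0, C=3, D=3, E=0) → (A=4, B=0, C=3, D=3, E=0)

(A=4, B=0, C=3, D=3, E=0)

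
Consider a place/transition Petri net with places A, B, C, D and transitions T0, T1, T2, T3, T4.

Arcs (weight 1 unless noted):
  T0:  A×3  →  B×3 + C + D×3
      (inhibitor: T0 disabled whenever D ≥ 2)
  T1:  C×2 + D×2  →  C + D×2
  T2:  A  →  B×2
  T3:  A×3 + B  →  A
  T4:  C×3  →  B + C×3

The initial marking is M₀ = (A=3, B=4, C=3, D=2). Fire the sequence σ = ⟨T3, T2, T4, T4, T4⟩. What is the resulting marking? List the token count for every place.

step 1: fire T3:  (A=3, B=4, C=3, D=2) → (A=1, B=3, C=3, D=2)
step 2: fire T2:  (A=1, B=3, C=3, D=2) → (A=0, B=5, C=3, D=2)
step 3: fire T4:  (A=0, B=5, C=3, D=2) → (A=0, B=6, C=3, D=2)
step 4: fire T4:  (A=0, B=6, C=3, D=2) → (A=0, B=7, C=3, D=2)
step 5: fire T4:  (A=0, B=7, C=3, D=2) → (A=0, B=8, C=3, D=2)

(A=0, B=8, C=3, D=2)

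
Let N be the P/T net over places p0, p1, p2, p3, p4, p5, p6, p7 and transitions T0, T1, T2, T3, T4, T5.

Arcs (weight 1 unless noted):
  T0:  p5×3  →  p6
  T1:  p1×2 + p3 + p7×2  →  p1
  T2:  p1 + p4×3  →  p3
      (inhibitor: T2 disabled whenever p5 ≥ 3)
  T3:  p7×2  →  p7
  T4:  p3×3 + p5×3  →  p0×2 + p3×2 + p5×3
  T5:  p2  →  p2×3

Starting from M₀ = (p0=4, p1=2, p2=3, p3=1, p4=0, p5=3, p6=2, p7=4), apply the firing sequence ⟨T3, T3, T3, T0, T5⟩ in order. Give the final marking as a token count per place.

(p0=4, p1=2, p2=5, p3=1, p4=0, p5=0, p6=3, p7=1)

step 1: fire T3:  (p0=4, p1=2, p2=3, p3=1, p4=0, p5=3, p6=2, p7=4) → (p0=4, p1=2, p2=3, p3=1, p4=0, p5=3, p6=2, p7=3)
step 2: fire T3:  (p0=4, p1=2, p2=3, p3=1, p4=0, p5=3, p6=2, p7=3) → (p0=4, p1=2, p2=3, p3=1, p4=0, p5=3, p6=2, p7=2)
step 3: fire T3:  (p0=4, p1=2, p2=3, p3=1, p4=0, p5=3, p6=2, p7=2) → (p0=4, p1=2, p2=3, p3=1, p4=0, p5=3, p6=2, p7=1)
step 4: fire T0:  (p0=4, p1=2, p2=3, p3=1, p4=0, p5=3, p6=2, p7=1) → (p0=4, p1=2, p2=3, p3=1, p4=0, p5=0, p6=3, p7=1)
step 5: fire T5:  (p0=4, p1=2, p2=3, p3=1, p4=0, p5=0, p6=3, p7=1) → (p0=4, p1=2, p2=5, p3=1, p4=0, p5=0, p6=3, p7=1)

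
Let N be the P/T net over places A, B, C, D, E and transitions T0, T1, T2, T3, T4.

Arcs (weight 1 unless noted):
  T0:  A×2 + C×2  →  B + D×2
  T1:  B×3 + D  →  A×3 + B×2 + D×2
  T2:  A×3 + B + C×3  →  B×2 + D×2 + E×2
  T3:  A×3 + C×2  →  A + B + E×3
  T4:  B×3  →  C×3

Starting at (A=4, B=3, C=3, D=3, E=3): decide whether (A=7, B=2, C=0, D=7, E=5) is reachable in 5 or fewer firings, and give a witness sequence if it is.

step 1: fire T1:  (A=4, B=3, C=3, D=3, E=3) → (A=7, B=2, C=3, D=4, E=3)
step 2: fire T2:  (A=7, B=2, C=3, D=4, E=3) → (A=4, B=3, C=0, D=6, E=5)
step 3: fire T1:  (A=4, B=3, C=0, D=6, E=5) → (A=7, B=2, C=0, D=7, E=5)

YES — reachable via ⟨T1, T2, T1⟩ (3 firings)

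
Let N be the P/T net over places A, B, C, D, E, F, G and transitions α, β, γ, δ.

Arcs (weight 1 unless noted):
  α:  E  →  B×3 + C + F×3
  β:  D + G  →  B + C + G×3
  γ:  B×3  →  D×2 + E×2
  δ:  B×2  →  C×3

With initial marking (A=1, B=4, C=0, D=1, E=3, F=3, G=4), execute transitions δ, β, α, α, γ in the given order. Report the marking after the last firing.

step 1: fire δ:  (A=1, B=4, C=0, D=1, E=3, F=3, G=4) → (A=1, B=2, C=3, D=1, E=3, F=3, G=4)
step 2: fire β:  (A=1, B=2, C=3, D=1, E=3, F=3, G=4) → (A=1, B=3, C=4, D=0, E=3, F=3, G=6)
step 3: fire α:  (A=1, B=3, C=4, D=0, E=3, F=3, G=6) → (A=1, B=6, C=5, D=0, E=2, F=6, G=6)
step 4: fire α:  (A=1, B=6, C=5, D=0, E=2, F=6, G=6) → (A=1, B=9, C=6, D=0, E=1, F=9, G=6)
step 5: fire γ:  (A=1, B=9, C=6, D=0, E=1, F=9, G=6) → (A=1, B=6, C=6, D=2, E=3, F=9, G=6)

(A=1, B=6, C=6, D=2, E=3, F=9, G=6)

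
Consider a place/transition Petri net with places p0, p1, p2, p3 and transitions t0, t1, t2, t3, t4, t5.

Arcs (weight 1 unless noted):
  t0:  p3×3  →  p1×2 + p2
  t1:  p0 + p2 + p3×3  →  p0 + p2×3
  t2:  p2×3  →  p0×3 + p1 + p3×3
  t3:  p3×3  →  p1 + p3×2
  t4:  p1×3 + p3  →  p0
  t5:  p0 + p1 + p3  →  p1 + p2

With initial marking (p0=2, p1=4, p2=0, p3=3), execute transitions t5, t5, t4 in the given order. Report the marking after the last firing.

(p0=1, p1=1, p2=2, p3=0)

step 1: fire t5:  (p0=2, p1=4, p2=0, p3=3) → (p0=1, p1=4, p2=1, p3=2)
step 2: fire t5:  (p0=1, p1=4, p2=1, p3=2) → (p0=0, p1=4, p2=2, p3=1)
step 3: fire t4:  (p0=0, p1=4, p2=2, p3=1) → (p0=1, p1=1, p2=2, p3=0)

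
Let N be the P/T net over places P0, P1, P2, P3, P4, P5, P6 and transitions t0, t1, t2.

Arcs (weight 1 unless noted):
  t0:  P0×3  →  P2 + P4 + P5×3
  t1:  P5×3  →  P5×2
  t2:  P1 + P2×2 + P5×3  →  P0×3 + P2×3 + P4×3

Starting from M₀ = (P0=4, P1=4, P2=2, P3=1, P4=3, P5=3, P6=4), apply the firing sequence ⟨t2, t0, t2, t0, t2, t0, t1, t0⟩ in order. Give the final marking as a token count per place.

(P0=1, P1=1, P2=9, P3=1, P4=16, P5=5, P6=4)

step 1: fire t2:  (P0=4, P1=4, P2=2, P3=1, P4=3, P5=3, P6=4) → (P0=7, P1=3, P2=3, P3=1, P4=6, P5=0, P6=4)
step 2: fire t0:  (P0=7, P1=3, P2=3, P3=1, P4=6, P5=0, P6=4) → (P0=4, P1=3, P2=4, P3=1, P4=7, P5=3, P6=4)
step 3: fire t2:  (P0=4, P1=3, P2=4, P3=1, P4=7, P5=3, P6=4) → (P0=7, P1=2, P2=5, P3=1, P4=10, P5=0, P6=4)
step 4: fire t0:  (P0=7, P1=2, P2=5, P3=1, P4=10, P5=0, P6=4) → (P0=4, P1=2, P2=6, P3=1, P4=11, P5=3, P6=4)
step 5: fire t2:  (P0=4, P1=2, P2=6, P3=1, P4=11, P5=3, P6=4) → (P0=7, P1=1, P2=7, P3=1, P4=14, P5=0, P6=4)
step 6: fire t0:  (P0=7, P1=1, P2=7, P3=1, P4=14, P5=0, P6=4) → (P0=4, P1=1, P2=8, P3=1, P4=15, P5=3, P6=4)
step 7: fire t1:  (P0=4, P1=1, P2=8, P3=1, P4=15, P5=3, P6=4) → (P0=4, P1=1, P2=8, P3=1, P4=15, P5=2, P6=4)
step 8: fire t0:  (P0=4, P1=1, P2=8, P3=1, P4=15, P5=2, P6=4) → (P0=1, P1=1, P2=9, P3=1, P4=16, P5=5, P6=4)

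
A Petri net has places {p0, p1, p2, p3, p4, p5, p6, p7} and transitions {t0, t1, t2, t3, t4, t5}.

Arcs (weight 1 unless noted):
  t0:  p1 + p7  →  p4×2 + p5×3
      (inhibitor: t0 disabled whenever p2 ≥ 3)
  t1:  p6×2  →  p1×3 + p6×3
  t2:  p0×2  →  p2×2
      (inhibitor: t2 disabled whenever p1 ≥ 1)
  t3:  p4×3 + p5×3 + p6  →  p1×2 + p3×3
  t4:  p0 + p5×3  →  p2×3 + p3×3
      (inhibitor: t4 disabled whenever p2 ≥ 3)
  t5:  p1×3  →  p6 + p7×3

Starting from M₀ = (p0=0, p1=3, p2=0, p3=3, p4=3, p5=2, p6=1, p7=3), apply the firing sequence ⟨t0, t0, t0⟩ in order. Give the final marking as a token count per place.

step 1: fire t0:  (p0=0, p1=3, p2=0, p3=3, p4=3, p5=2, p6=1, p7=3) → (p0=0, p1=2, p2=0, p3=3, p4=5, p5=5, p6=1, p7=2)
step 2: fire t0:  (p0=0, p1=2, p2=0, p3=3, p4=5, p5=5, p6=1, p7=2) → (p0=0, p1=1, p2=0, p3=3, p4=7, p5=8, p6=1, p7=1)
step 3: fire t0:  (p0=0, p1=1, p2=0, p3=3, p4=7, p5=8, p6=1, p7=1) → (p0=0, p1=0, p2=0, p3=3, p4=9, p5=11, p6=1, p7=0)

(p0=0, p1=0, p2=0, p3=3, p4=9, p5=11, p6=1, p7=0)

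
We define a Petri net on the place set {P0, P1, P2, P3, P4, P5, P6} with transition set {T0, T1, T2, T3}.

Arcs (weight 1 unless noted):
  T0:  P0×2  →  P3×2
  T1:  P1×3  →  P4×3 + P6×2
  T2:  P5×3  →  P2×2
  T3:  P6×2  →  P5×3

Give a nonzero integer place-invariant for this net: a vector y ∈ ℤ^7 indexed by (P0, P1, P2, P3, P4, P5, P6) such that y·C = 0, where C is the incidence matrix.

y = (P0:1, P1:0, P2:0, P3:1, P4:0, P5:0, P6:0)

Incidence matrix C (rows=places, cols=transitions):
       T0   T1   T2   T3
   P0  -2    0    0    0
   P1   0   -3    0    0
   P2   0    0    2    0
   P3   2    0    0    0
   P4   0    3    0    0
   P5   0    0   -3    3
   P6   0    2    0   -2

Candidate y = [1, 0, 0, 1, 0, 0, 0]; check y·C column-wise:
  col T0: 1·-2 + 1·2 = 0
  col T1: 1·0 + 0·-3 + 1·0 + 0·3 + 0·2 = 0
  col T2: 1·0 + 0·2 + 1·0 + 0·-3 = 0
  col T3: 1·0 + 1·0 + 0·3 + 0·-2 = 0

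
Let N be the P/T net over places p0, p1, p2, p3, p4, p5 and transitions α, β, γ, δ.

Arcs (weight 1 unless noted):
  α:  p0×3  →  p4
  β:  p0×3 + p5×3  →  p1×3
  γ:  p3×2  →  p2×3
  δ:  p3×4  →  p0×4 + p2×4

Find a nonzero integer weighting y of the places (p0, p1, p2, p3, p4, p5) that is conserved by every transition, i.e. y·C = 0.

Incidence matrix C (rows=places, cols=transitions):
        α    β    γ    δ
   p0  -3   -3    0    4
   p1   0    3    0    0
   p2   0    0    3    4
   p3   0    0   -2   -4
   p4   1    0    0    0
   p5   0   -3    0    0

Candidate y = [1, 1, 2, 3, 3, 0]; check y·C column-wise:
  col α: 1·-3 + 1·0 + 2·0 + 3·0 + 3·1 = 0
  col β: 1·-3 + 1·3 + 2·0 + 3·0 + 3·0 + 0·-3 = 0
  col γ: 1·0 + 1·0 + 2·3 + 3·-2 + 3·0 = 0
  col δ: 1·4 + 1·0 + 2·4 + 3·-4 + 3·0 = 0

y = (p0:1, p1:1, p2:2, p3:3, p4:3, p5:0)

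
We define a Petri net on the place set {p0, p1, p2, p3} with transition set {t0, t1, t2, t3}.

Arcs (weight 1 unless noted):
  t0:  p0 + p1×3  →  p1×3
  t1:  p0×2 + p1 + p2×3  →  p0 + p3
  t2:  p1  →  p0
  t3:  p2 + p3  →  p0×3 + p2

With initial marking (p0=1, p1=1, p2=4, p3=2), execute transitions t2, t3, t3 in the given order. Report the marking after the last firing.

(p0=8, p1=0, p2=4, p3=0)

step 1: fire t2:  (p0=1, p1=1, p2=4, p3=2) → (p0=2, p1=0, p2=4, p3=2)
step 2: fire t3:  (p0=2, p1=0, p2=4, p3=2) → (p0=5, p1=0, p2=4, p3=1)
step 3: fire t3:  (p0=5, p1=0, p2=4, p3=1) → (p0=8, p1=0, p2=4, p3=0)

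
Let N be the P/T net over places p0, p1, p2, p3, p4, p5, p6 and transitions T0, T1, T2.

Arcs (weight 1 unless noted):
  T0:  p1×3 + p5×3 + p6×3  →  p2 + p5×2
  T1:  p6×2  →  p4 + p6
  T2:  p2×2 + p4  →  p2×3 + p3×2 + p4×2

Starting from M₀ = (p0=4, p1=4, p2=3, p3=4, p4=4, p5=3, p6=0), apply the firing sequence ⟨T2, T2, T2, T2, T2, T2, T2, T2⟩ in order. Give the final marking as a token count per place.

step 1: fire T2:  (p0=4, p1=4, p2=3, p3=4, p4=4, p5=3, p6=0) → (p0=4, p1=4, p2=4, p3=6, p4=5, p5=3, p6=0)
step 2: fire T2:  (p0=4, p1=4, p2=4, p3=6, p4=5, p5=3, p6=0) → (p0=4, p1=4, p2=5, p3=8, p4=6, p5=3, p6=0)
step 3: fire T2:  (p0=4, p1=4, p2=5, p3=8, p4=6, p5=3, p6=0) → (p0=4, p1=4, p2=6, p3=10, p4=7, p5=3, p6=0)
step 4: fire T2:  (p0=4, p1=4, p2=6, p3=10, p4=7, p5=3, p6=0) → (p0=4, p1=4, p2=7, p3=12, p4=8, p5=3, p6=0)
step 5: fire T2:  (p0=4, p1=4, p2=7, p3=12, p4=8, p5=3, p6=0) → (p0=4, p1=4, p2=8, p3=14, p4=9, p5=3, p6=0)
step 6: fire T2:  (p0=4, p1=4, p2=8, p3=14, p4=9, p5=3, p6=0) → (p0=4, p1=4, p2=9, p3=16, p4=10, p5=3, p6=0)
step 7: fire T2:  (p0=4, p1=4, p2=9, p3=16, p4=10, p5=3, p6=0) → (p0=4, p1=4, p2=10, p3=18, p4=11, p5=3, p6=0)
step 8: fire T2:  (p0=4, p1=4, p2=10, p3=18, p4=11, p5=3, p6=0) → (p0=4, p1=4, p2=11, p3=20, p4=12, p5=3, p6=0)

(p0=4, p1=4, p2=11, p3=20, p4=12, p5=3, p6=0)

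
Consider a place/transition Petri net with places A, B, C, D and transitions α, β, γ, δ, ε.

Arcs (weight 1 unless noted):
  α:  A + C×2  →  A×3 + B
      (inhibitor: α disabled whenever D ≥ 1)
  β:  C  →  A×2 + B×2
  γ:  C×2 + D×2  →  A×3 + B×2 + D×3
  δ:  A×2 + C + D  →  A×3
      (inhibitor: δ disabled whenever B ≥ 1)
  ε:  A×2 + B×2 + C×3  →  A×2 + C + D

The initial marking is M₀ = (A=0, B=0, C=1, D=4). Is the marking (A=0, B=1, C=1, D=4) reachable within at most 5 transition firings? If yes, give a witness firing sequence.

depth 0: 1 marking
depth 1: 2 markings reached so far
depth 2: 2 markings reached so far
(frontier empty at depth 2; search complete)
target is not among the 2 markings reachable within 5 steps

NO — not reachable within 5 firings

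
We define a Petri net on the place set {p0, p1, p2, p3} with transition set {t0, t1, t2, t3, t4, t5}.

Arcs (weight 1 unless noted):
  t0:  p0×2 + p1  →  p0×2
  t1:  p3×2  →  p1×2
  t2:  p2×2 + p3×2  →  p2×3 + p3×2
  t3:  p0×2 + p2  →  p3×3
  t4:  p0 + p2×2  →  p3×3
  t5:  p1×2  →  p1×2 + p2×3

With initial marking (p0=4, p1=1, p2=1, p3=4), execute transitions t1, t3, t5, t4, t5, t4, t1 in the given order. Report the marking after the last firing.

(p0=0, p1=5, p2=2, p3=9)

step 1: fire t1:  (p0=4, p1=1, p2=1, p3=4) → (p0=4, p1=3, p2=1, p3=2)
step 2: fire t3:  (p0=4, p1=3, p2=1, p3=2) → (p0=2, p1=3, p2=0, p3=5)
step 3: fire t5:  (p0=2, p1=3, p2=0, p3=5) → (p0=2, p1=3, p2=3, p3=5)
step 4: fire t4:  (p0=2, p1=3, p2=3, p3=5) → (p0=1, p1=3, p2=1, p3=8)
step 5: fire t5:  (p0=1, p1=3, p2=1, p3=8) → (p0=1, p1=3, p2=4, p3=8)
step 6: fire t4:  (p0=1, p1=3, p2=4, p3=8) → (p0=0, p1=3, p2=2, p3=11)
step 7: fire t1:  (p0=0, p1=3, p2=2, p3=11) → (p0=0, p1=5, p2=2, p3=9)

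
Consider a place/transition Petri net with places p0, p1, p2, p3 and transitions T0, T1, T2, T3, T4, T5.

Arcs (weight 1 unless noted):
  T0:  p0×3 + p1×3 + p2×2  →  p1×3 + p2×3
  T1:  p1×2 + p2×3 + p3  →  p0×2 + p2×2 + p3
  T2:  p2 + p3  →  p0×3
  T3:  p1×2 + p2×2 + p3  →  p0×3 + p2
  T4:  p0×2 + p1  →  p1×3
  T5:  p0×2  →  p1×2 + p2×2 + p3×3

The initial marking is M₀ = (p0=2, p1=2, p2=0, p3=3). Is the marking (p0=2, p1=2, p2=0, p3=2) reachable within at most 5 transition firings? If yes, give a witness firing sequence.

NO — not reachable within 5 firings

depth 0: 1 marking
depth 1: 3 markings reached so far
depth 2: 5 markings reached so far
depth 3: 11 markings reached so far
depth 4: 18 markings reached so far
depth 5: 40 markings reached so far
target is not among the 40 markings reachable within 5 steps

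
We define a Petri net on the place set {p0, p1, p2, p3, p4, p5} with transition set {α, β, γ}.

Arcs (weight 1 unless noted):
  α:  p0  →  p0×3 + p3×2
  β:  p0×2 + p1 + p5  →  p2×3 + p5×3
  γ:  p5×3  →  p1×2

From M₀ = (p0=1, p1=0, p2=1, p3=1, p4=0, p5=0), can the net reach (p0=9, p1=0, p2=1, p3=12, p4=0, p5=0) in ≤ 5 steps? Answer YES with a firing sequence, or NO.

NO — not reachable within 5 firings

depth 0: 1 marking
depth 1: 2 markings reached so far
depth 2: 3 markings reached so far
depth 3: 4 markings reached so far
depth 4: 5 markings reached so far
depth 5: 6 markings reached so far
target is not among the 6 markings reachable within 5 steps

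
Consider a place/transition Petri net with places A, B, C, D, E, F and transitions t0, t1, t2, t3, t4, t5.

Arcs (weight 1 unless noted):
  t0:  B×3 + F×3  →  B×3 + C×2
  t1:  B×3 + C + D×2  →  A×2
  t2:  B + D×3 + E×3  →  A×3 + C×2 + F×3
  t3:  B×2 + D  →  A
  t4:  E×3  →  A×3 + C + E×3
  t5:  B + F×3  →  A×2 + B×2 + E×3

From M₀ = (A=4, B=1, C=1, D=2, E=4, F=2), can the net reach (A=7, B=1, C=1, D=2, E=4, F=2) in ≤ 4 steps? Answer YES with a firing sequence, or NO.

NO — not reachable within 4 firings

depth 0: 1 marking
depth 1: 2 markings reached so far
depth 2: 3 markings reached so far
depth 3: 4 markings reached so far
depth 4: 5 markings reached so far
target is not among the 5 markings reachable within 4 steps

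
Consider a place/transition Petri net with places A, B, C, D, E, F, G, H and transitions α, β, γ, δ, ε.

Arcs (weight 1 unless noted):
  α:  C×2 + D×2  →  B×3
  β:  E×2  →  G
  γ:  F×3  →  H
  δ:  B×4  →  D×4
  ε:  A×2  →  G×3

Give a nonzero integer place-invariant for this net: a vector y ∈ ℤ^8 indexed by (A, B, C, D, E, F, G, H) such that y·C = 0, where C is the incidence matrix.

Incidence matrix C (rows=places, cols=transitions):
        α    β    γ    δ    ε
    A   0    0    0    0   -2
    B   3    0    0   -4    0
    C  -2    0    0    0    0
    D  -2    0    0    4    0
    E   0   -2    0    0    0
    F   0    0   -3    0    0
    G   0    1    0    0    3
    H   0    0    1    0    0

Candidate y = [0, 2, 1, 2, 0, 0, 0, 0]; check y·C column-wise:
  col α: 2·3 + 1·-2 + 2·-2 = 0
  col β: 2·0 + 1·0 + 2·0 + 0·-2 + 0·1 = 0
  col γ: 2·0 + 1·0 + 2·0 + 0·-3 + 0·1 = 0
  col δ: 2·-4 + 1·0 + 2·4 = 0
  col ε: 0·-2 + 2·0 + 1·0 + 2·0 + 0·3 = 0

y = (A:0, B:2, C:1, D:2, E:0, F:0, G:0, H:0)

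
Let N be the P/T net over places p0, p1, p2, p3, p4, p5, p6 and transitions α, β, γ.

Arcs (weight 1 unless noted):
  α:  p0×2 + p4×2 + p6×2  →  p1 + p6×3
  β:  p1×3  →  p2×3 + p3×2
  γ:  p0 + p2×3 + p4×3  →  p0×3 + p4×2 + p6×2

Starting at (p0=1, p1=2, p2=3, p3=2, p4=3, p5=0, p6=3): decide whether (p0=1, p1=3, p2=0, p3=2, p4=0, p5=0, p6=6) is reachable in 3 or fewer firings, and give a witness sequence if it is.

YES — reachable via ⟨γ, α⟩ (2 firings)

step 1: fire γ:  (p0=1, p1=2, p2=3, p3=2, p4=3, p5=0, p6=3) → (p0=3, p1=2, p2=0, p3=2, p4=2, p5=0, p6=5)
step 2: fire α:  (p0=3, p1=2, p2=0, p3=2, p4=2, p5=0, p6=5) → (p0=1, p1=3, p2=0, p3=2, p4=0, p5=0, p6=6)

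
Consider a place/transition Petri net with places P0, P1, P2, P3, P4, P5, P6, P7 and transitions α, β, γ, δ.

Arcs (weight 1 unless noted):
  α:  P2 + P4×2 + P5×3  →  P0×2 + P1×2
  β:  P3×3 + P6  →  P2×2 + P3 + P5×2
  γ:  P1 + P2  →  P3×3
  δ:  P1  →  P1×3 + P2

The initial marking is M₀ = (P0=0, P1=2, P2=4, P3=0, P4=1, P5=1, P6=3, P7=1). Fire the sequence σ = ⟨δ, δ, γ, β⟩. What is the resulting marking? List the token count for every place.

(P0=0, P1=5, P2=7, P3=1, P4=1, P5=3, P6=2, P7=1)

step 1: fire δ:  (P0=0, P1=2, P2=4, P3=0, P4=1, P5=1, P6=3, P7=1) → (P0=0, P1=4, P2=5, P3=0, P4=1, P5=1, P6=3, P7=1)
step 2: fire δ:  (P0=0, P1=4, P2=5, P3=0, P4=1, P5=1, P6=3, P7=1) → (P0=0, P1=6, P2=6, P3=0, P4=1, P5=1, P6=3, P7=1)
step 3: fire γ:  (P0=0, P1=6, P2=6, P3=0, P4=1, P5=1, P6=3, P7=1) → (P0=0, P1=5, P2=5, P3=3, P4=1, P5=1, P6=3, P7=1)
step 4: fire β:  (P0=0, P1=5, P2=5, P3=3, P4=1, P5=1, P6=3, P7=1) → (P0=0, P1=5, P2=7, P3=1, P4=1, P5=3, P6=2, P7=1)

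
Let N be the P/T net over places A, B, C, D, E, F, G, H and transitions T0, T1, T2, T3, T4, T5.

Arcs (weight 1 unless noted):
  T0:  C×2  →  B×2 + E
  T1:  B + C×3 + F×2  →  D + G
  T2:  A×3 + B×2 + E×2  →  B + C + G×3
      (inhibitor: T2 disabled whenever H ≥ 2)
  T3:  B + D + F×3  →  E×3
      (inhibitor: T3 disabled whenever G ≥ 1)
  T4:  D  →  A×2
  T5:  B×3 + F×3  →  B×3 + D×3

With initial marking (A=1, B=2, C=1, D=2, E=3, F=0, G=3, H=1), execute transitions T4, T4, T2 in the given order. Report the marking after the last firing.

step 1: fire T4:  (A=1, B=2, C=1, D=2, E=3, F=0, G=3, H=1) → (A=3, B=2, C=1, D=1, E=3, F=0, G=3, H=1)
step 2: fire T4:  (A=3, B=2, C=1, D=1, E=3, F=0, G=3, H=1) → (A=5, B=2, C=1, D=0, E=3, F=0, G=3, H=1)
step 3: fire T2:  (A=5, B=2, C=1, D=0, E=3, F=0, G=3, H=1) → (A=2, B=1, C=2, D=0, E=1, F=0, G=6, H=1)

(A=2, B=1, C=2, D=0, E=1, F=0, G=6, H=1)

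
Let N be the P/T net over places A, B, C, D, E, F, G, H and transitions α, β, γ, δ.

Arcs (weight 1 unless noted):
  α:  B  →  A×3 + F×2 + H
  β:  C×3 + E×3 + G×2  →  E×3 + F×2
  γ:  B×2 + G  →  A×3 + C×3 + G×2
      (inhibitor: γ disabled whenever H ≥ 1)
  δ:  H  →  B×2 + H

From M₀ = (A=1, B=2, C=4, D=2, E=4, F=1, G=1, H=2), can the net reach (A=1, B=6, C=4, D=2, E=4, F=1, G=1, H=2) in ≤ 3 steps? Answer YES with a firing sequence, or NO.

step 1: fire δ:  (A=1, B=2, C=4, D=2, E=4, F=1, G=1, H=2) → (A=1, B=4, C=4, D=2, E=4, F=1, G=1, H=2)
step 2: fire δ:  (A=1, B=4, C=4, D=2, E=4, F=1, G=1, H=2) → (A=1, B=6, C=4, D=2, E=4, F=1, G=1, H=2)

YES — reachable via ⟨δ, δ⟩ (2 firings)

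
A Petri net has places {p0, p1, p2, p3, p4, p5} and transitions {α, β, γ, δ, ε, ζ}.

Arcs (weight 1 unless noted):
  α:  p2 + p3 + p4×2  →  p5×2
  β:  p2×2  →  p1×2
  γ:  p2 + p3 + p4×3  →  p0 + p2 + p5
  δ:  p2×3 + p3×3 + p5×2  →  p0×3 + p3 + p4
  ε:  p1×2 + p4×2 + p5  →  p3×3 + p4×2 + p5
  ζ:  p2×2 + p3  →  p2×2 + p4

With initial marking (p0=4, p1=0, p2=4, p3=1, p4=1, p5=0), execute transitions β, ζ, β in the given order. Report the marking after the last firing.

step 1: fire β:  (p0=4, p1=0, p2=4, p3=1, p4=1, p5=0) → (p0=4, p1=2, p2=2, p3=1, p4=1, p5=0)
step 2: fire ζ:  (p0=4, p1=2, p2=2, p3=1, p4=1, p5=0) → (p0=4, p1=2, p2=2, p3=0, p4=2, p5=0)
step 3: fire β:  (p0=4, p1=2, p2=2, p3=0, p4=2, p5=0) → (p0=4, p1=4, p2=0, p3=0, p4=2, p5=0)

(p0=4, p1=4, p2=0, p3=0, p4=2, p5=0)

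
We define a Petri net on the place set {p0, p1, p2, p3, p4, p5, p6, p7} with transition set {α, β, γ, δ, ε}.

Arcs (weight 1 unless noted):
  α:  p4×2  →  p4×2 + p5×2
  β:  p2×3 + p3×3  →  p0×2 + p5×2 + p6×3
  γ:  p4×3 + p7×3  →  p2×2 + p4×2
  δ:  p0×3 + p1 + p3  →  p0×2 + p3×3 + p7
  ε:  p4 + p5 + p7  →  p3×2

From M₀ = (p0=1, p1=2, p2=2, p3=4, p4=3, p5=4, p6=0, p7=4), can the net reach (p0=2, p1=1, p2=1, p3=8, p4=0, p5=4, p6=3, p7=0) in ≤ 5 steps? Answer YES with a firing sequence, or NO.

NO — not reachable within 5 firings

depth 0: 1 marking
depth 1: 4 markings reached so far
depth 2: 10 markings reached so far
depth 3: 19 markings reached so far
depth 4: 29 markings reached so far
depth 5: 40 markings reached so far
target is not among the 40 markings reachable within 5 steps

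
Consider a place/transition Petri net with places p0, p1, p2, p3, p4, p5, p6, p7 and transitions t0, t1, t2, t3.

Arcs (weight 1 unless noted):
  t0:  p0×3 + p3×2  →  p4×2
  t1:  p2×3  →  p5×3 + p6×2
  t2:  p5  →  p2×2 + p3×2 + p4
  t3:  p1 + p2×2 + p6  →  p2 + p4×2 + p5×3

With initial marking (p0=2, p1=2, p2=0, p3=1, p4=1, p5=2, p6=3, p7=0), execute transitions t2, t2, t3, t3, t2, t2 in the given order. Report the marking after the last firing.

(p0=2, p1=0, p2=6, p3=9, p4=9, p5=4, p6=1, p7=0)

step 1: fire t2:  (p0=2, p1=2, p2=0, p3=1, p4=1, p5=2, p6=3, p7=0) → (p0=2, p1=2, p2=2, p3=3, p4=2, p5=1, p6=3, p7=0)
step 2: fire t2:  (p0=2, p1=2, p2=2, p3=3, p4=2, p5=1, p6=3, p7=0) → (p0=2, p1=2, p2=4, p3=5, p4=3, p5=0, p6=3, p7=0)
step 3: fire t3:  (p0=2, p1=2, p2=4, p3=5, p4=3, p5=0, p6=3, p7=0) → (p0=2, p1=1, p2=3, p3=5, p4=5, p5=3, p6=2, p7=0)
step 4: fire t3:  (p0=2, p1=1, p2=3, p3=5, p4=5, p5=3, p6=2, p7=0) → (p0=2, p1=0, p2=2, p3=5, p4=7, p5=6, p6=1, p7=0)
step 5: fire t2:  (p0=2, p1=0, p2=2, p3=5, p4=7, p5=6, p6=1, p7=0) → (p0=2, p1=0, p2=4, p3=7, p4=8, p5=5, p6=1, p7=0)
step 6: fire t2:  (p0=2, p1=0, p2=4, p3=7, p4=8, p5=5, p6=1, p7=0) → (p0=2, p1=0, p2=6, p3=9, p4=9, p5=4, p6=1, p7=0)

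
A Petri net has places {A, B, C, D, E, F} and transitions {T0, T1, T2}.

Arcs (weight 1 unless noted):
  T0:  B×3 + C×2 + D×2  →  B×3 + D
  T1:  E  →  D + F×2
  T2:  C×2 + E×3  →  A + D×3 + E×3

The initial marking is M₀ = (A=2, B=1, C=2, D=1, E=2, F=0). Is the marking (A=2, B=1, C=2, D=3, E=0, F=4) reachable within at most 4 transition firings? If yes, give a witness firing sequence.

step 1: fire T1:  (A=2, B=1, C=2, D=1, E=2, F=0) → (A=2, B=1, C=2, D=2, E=1, F=2)
step 2: fire T1:  (A=2, B=1, C=2, D=2, E=1, F=2) → (A=2, B=1, C=2, D=3, E=0, F=4)

YES — reachable via ⟨T1, T1⟩ (2 firings)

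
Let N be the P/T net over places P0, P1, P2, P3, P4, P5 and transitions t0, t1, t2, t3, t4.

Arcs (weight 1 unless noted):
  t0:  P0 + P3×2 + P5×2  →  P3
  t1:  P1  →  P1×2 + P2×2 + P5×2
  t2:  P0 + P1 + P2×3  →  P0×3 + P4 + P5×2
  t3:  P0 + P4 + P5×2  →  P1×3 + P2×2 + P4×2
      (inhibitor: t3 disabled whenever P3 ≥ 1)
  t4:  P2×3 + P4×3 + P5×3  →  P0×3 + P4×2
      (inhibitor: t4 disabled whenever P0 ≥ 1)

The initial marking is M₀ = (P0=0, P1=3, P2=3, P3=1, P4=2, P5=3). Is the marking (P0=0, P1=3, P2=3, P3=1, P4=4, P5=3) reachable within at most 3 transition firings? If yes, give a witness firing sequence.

depth 0: 1 marking
depth 1: 2 markings reached so far
depth 2: 3 markings reached so far
depth 3: 4 markings reached so far
target is not among the 4 markings reachable within 3 steps

NO — not reachable within 3 firings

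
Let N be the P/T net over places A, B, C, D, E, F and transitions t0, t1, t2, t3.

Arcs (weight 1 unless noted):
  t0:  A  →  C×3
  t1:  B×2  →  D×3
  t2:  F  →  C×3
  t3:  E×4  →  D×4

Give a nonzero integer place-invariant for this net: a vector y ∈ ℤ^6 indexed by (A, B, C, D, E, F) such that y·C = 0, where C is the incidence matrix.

y = (A:0, B:3, C:0, D:2, E:2, F:0)

Incidence matrix C (rows=places, cols=transitions):
       t0   t1   t2   t3
    A  -1    0    0    0
    B   0   -2    0    0
    C   3    0    3    0
    D   0    3    0    4
    E   0    0    0   -4
    F   0    0   -1    0

Candidate y = [0, 3, 0, 2, 2, 0]; check y·C column-wise:
  col t0: 0·-1 + 3·0 + 0·3 + 2·0 + 2·0 = 0
  col t1: 3·-2 + 2·3 + 2·0 = 0
  col t2: 3·0 + 0·3 + 2·0 + 2·0 + 0·-1 = 0
  col t3: 3·0 + 2·4 + 2·-4 = 0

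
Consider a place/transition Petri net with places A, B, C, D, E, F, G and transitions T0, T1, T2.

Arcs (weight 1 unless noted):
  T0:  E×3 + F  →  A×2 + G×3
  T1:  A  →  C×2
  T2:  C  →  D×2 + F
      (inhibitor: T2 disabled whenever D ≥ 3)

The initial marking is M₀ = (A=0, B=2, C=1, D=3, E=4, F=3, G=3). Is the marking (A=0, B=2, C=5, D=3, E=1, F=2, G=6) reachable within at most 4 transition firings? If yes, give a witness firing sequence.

step 1: fire T0:  (A=0, B=2, C=1, D=3, E=4, F=3, G=3) → (A=2, B=2, C=1, D=3, E=1, F=2, G=6)
step 2: fire T1:  (A=2, B=2, C=1, D=3, E=1, F=2, G=6) → (A=1, B=2, C=3, D=3, E=1, F=2, G=6)
step 3: fire T1:  (A=1, B=2, C=3, D=3, E=1, F=2, G=6) → (A=0, B=2, C=5, D=3, E=1, F=2, G=6)

YES — reachable via ⟨T0, T1, T1⟩ (3 firings)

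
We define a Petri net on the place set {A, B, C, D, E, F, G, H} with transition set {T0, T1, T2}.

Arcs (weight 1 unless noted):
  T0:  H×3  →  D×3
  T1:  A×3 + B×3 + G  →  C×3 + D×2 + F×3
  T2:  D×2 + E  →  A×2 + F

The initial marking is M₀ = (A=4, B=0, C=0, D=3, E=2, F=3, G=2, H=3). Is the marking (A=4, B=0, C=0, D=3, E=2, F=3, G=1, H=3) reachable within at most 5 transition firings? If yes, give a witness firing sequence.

depth 0: 1 marking
depth 1: 3 markings reached so far
depth 2: 4 markings reached so far
depth 3: 5 markings reached so far
depth 4: 5 markings reached so far
(frontier empty at depth 4; search complete)
target is not among the 5 markings reachable within 5 steps

NO — not reachable within 5 firings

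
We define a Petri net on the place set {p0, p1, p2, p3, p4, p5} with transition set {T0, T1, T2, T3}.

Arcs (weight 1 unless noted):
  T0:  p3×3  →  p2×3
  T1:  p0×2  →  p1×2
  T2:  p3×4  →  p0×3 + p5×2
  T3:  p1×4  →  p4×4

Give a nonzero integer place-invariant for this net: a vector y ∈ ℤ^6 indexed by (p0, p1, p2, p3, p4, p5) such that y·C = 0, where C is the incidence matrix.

y = (p0:4, p1:4, p2:3, p3:3, p4:4, p5:0)

Incidence matrix C (rows=places, cols=transitions):
       T0   T1   T2   T3
   p0   0   -2    3    0
   p1   0    2    0   -4
   p2   3    0    0    0
   p3  -3    0   -4    0
   p4   0    0    0    4
   p5   0    0    2    0

Candidate y = [4, 4, 3, 3, 4, 0]; check y·C column-wise:
  col T0: 4·0 + 4·0 + 3·3 + 3·-3 + 4·0 = 0
  col T1: 4·-2 + 4·2 + 3·0 + 3·0 + 4·0 = 0
  col T2: 4·3 + 4·0 + 3·0 + 3·-4 + 4·0 + 0·2 = 0
  col T3: 4·0 + 4·-4 + 3·0 + 3·0 + 4·4 = 0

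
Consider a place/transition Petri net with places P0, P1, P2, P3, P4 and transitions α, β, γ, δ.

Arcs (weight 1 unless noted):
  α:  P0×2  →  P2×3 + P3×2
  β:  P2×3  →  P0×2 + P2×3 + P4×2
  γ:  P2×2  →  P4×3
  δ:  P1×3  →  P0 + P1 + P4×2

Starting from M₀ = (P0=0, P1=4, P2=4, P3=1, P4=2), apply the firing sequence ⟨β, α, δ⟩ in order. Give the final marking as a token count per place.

(P0=1, P1=2, P2=7, P3=3, P4=6)

step 1: fire β:  (P0=0, P1=4, P2=4, P3=1, P4=2) → (P0=2, P1=4, P2=4, P3=1, P4=4)
step 2: fire α:  (P0=2, P1=4, P2=4, P3=1, P4=4) → (P0=0, P1=4, P2=7, P3=3, P4=4)
step 3: fire δ:  (P0=0, P1=4, P2=7, P3=3, P4=4) → (P0=1, P1=2, P2=7, P3=3, P4=6)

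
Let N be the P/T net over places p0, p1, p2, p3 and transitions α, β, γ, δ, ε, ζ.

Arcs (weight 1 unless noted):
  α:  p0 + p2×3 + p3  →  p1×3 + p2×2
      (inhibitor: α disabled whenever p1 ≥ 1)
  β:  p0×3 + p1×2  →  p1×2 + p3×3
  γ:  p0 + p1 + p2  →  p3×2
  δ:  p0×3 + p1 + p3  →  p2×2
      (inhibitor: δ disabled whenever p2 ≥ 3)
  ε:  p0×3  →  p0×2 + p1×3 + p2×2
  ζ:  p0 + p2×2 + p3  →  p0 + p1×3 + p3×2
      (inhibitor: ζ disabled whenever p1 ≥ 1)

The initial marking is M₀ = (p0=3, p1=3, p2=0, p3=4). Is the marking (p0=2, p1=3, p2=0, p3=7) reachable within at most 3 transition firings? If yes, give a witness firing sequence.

NO — not reachable within 3 firings

depth 0: 1 marking
depth 1: 4 markings reached so far
depth 2: 5 markings reached so far
depth 3: 6 markings reached so far
target is not among the 6 markings reachable within 3 steps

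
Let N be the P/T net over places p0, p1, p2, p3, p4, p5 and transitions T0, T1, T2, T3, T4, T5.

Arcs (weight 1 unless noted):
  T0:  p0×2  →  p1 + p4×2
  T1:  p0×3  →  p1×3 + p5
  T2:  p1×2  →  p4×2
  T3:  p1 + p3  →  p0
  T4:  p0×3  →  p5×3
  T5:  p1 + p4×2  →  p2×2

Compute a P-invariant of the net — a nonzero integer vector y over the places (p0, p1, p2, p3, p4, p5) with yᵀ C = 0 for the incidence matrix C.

y = (p0:3, p1:2, p2:3, p3:1, p4:2, p5:3)

Incidence matrix C (rows=places, cols=transitions):
       T0   T1   T2   T3   T4   T5
   p0  -2   -3    0    1   -3    0
   p1   1    3   -2   -1    0   -1
   p2   0    0    0    0    0    2
   p3   0    0    0   -1    0    0
   p4   2    0    2    0    0   -2
   p5   0    1    0    0    3    0

Candidate y = [3, 2, 3, 1, 2, 3]; check y·C column-wise:
  col T0: 3·-2 + 2·1 + 3·0 + 1·0 + 2·2 + 3·0 = 0
  col T1: 3·-3 + 2·3 + 3·0 + 1·0 + 2·0 + 3·1 = 0
  col T2: 3·0 + 2·-2 + 3·0 + 1·0 + 2·2 + 3·0 = 0
  col T3: 3·1 + 2·-1 + 3·0 + 1·-1 + 2·0 + 3·0 = 0
  col T4: 3·-3 + 2·0 + 3·0 + 1·0 + 2·0 + 3·3 = 0
  col T5: 3·0 + 2·-1 + 3·2 + 1·0 + 2·-2 + 3·0 = 0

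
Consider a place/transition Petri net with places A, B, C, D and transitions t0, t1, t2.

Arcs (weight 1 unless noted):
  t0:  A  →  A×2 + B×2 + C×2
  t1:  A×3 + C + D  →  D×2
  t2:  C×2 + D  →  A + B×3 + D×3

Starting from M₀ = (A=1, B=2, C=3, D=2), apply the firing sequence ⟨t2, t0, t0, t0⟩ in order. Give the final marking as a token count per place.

step 1: fire t2:  (A=1, B=2, C=3, D=2) → (A=2, B=5, C=1, D=4)
step 2: fire t0:  (A=2, B=5, C=1, D=4) → (A=3, B=7, C=3, D=4)
step 3: fire t0:  (A=3, B=7, C=3, D=4) → (A=4, B=9, C=5, D=4)
step 4: fire t0:  (A=4, B=9, C=5, D=4) → (A=5, B=11, C=7, D=4)

(A=5, B=11, C=7, D=4)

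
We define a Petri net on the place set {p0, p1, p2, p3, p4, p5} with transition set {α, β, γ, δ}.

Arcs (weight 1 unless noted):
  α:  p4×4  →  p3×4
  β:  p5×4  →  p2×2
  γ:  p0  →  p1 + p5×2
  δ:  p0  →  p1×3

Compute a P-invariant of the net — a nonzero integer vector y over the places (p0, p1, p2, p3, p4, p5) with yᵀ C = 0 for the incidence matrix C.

Incidence matrix C (rows=places, cols=transitions):
        α    β    γ    δ
   p0   0    0   -1   -1
   p1   0    0    1    3
   p2   0    2    0    0
   p3   4    0    0    0
   p4  -4    0    0    0
   p5   0   -4    2    0

Candidate y = [0, 0, 0, 1, 1, 0]; check y·C column-wise:
  col α: 1·4 + 1·-4 = 0
  col β: 0·2 + 1·0 + 1·0 + 0·-4 = 0
  col γ: 0·-1 + 0·1 + 1·0 + 1·0 + 0·2 = 0
  col δ: 0·-1 + 0·3 + 1·0 + 1·0 = 0

y = (p0:0, p1:0, p2:0, p3:1, p4:1, p5:0)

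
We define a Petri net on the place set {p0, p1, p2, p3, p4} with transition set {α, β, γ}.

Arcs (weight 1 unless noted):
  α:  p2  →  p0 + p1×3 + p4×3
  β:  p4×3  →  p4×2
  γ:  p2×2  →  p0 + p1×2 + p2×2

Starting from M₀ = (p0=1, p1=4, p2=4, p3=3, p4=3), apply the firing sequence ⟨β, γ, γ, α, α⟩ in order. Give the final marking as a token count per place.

step 1: fire β:  (p0=1, p1=4, p2=4, p3=3, p4=3) → (p0=1, p1=4, p2=4, p3=3, p4=2)
step 2: fire γ:  (p0=1, p1=4, p2=4, p3=3, p4=2) → (p0=2, p1=6, p2=4, p3=3, p4=2)
step 3: fire γ:  (p0=2, p1=6, p2=4, p3=3, p4=2) → (p0=3, p1=8, p2=4, p3=3, p4=2)
step 4: fire α:  (p0=3, p1=8, p2=4, p3=3, p4=2) → (p0=4, p1=11, p2=3, p3=3, p4=5)
step 5: fire α:  (p0=4, p1=11, p2=3, p3=3, p4=5) → (p0=5, p1=14, p2=2, p3=3, p4=8)

(p0=5, p1=14, p2=2, p3=3, p4=8)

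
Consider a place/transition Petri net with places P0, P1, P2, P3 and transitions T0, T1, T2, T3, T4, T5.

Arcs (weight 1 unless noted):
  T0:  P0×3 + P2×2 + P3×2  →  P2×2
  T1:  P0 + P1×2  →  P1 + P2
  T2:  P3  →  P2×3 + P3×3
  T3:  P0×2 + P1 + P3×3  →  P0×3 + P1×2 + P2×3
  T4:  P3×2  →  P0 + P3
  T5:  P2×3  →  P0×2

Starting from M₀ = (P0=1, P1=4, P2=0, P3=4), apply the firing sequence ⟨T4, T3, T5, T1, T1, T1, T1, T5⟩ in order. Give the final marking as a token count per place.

step 1: fire T4:  (P0=1, P1=4, P2=0, P3=4) → (P0=2, P1=4, P2=0, P3=3)
step 2: fire T3:  (P0=2, P1=4, P2=0, P3=3) → (P0=3, P1=5, P2=3, P3=0)
step 3: fire T5:  (P0=3, P1=5, P2=3, P3=0) → (P0=5, P1=5, P2=0, P3=0)
step 4: fire T1:  (P0=5, P1=5, P2=0, P3=0) → (P0=4, P1=4, P2=1, P3=0)
step 5: fire T1:  (P0=4, P1=4, P2=1, P3=0) → (P0=3, P1=3, P2=2, P3=0)
step 6: fire T1:  (P0=3, P1=3, P2=2, P3=0) → (P0=2, P1=2, P2=3, P3=0)
step 7: fire T1:  (P0=2, P1=2, P2=3, P3=0) → (P0=1, P1=1, P2=4, P3=0)
step 8: fire T5:  (P0=1, P1=1, P2=4, P3=0) → (P0=3, P1=1, P2=1, P3=0)

(P0=3, P1=1, P2=1, P3=0)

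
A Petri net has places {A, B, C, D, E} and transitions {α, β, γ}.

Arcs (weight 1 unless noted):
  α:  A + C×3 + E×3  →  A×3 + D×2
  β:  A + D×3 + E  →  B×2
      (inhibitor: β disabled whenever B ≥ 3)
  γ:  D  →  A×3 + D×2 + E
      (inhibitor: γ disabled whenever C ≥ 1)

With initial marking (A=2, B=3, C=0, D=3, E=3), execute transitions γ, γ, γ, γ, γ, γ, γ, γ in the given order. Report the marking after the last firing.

step 1: fire γ:  (A=2, B=3, C=0, D=3, E=3) → (A=5, B=3, C=0, D=4, E=4)
step 2: fire γ:  (A=5, B=3, C=0, D=4, E=4) → (A=8, B=3, C=0, D=5, E=5)
step 3: fire γ:  (A=8, B=3, C=0, D=5, E=5) → (A=11, B=3, C=0, D=6, E=6)
step 4: fire γ:  (A=11, B=3, C=0, D=6, E=6) → (A=14, B=3, C=0, D=7, E=7)
step 5: fire γ:  (A=14, B=3, C=0, D=7, E=7) → (A=17, B=3, C=0, D=8, E=8)
step 6: fire γ:  (A=17, B=3, C=0, D=8, E=8) → (A=20, B=3, C=0, D=9, E=9)
step 7: fire γ:  (A=20, B=3, C=0, D=9, E=9) → (A=23, B=3, C=0, D=10, E=10)
step 8: fire γ:  (A=23, B=3, C=0, D=10, E=10) → (A=26, B=3, C=0, D=11, E=11)

(A=26, B=3, C=0, D=11, E=11)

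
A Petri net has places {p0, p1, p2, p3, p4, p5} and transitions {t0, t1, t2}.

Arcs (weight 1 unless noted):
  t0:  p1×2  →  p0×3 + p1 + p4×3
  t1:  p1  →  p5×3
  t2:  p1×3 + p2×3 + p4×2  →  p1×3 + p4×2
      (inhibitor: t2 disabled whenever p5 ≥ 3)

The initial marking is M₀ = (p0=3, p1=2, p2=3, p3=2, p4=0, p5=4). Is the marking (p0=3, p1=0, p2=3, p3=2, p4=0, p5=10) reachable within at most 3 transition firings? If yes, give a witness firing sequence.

YES — reachable via ⟨t1, t1⟩ (2 firings)

step 1: fire t1:  (p0=3, p1=2, p2=3, p3=2, p4=0, p5=4) → (p0=3, p1=1, p2=3, p3=2, p4=0, p5=7)
step 2: fire t1:  (p0=3, p1=1, p2=3, p3=2, p4=0, p5=7) → (p0=3, p1=0, p2=3, p3=2, p4=0, p5=10)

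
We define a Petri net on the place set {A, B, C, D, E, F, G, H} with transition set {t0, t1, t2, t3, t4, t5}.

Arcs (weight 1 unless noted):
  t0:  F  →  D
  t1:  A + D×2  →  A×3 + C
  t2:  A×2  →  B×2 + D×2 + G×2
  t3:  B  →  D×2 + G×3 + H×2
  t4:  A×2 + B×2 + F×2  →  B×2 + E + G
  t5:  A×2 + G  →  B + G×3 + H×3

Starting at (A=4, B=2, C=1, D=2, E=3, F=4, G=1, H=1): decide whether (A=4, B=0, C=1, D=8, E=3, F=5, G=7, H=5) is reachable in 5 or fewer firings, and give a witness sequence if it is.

depth 0: 1 marking
depth 1: 7 markings reached so far
depth 2: 27 markings reached so far
depth 3: 67 markings reached so far
depth 4: 138 markings reached so far
depth 5: 243 markings reached so far
target is not among the 243 markings reachable within 5 steps

NO — not reachable within 5 firings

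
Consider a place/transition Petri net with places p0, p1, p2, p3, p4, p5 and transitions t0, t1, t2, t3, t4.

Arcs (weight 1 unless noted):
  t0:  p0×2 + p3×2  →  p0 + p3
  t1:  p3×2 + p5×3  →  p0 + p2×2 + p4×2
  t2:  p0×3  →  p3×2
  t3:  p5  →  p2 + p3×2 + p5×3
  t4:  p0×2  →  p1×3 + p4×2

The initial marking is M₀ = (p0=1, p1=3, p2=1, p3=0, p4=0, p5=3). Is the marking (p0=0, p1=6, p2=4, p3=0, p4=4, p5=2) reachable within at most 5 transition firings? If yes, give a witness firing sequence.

YES — reachable via ⟨t3, t1, t4⟩ (3 firings)

step 1: fire t3:  (p0=1, p1=3, p2=1, p3=0, p4=0, p5=3) → (p0=1, p1=3, p2=2, p3=2, p4=0, p5=5)
step 2: fire t1:  (p0=1, p1=3, p2=2, p3=2, p4=0, p5=5) → (p0=2, p1=3, p2=4, p3=0, p4=2, p5=2)
step 3: fire t4:  (p0=2, p1=3, p2=4, p3=0, p4=2, p5=2) → (p0=0, p1=6, p2=4, p3=0, p4=4, p5=2)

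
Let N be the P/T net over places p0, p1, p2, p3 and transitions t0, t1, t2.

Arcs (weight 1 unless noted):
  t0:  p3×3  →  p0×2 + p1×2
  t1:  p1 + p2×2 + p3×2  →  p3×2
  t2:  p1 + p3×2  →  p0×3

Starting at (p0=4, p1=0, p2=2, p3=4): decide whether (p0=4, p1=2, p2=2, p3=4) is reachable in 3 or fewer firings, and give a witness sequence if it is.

NO — not reachable within 3 firings

depth 0: 1 marking
depth 1: 2 markings reached so far
depth 2: 2 markings reached so far
(frontier empty at depth 2; search complete)
target is not among the 2 markings reachable within 3 steps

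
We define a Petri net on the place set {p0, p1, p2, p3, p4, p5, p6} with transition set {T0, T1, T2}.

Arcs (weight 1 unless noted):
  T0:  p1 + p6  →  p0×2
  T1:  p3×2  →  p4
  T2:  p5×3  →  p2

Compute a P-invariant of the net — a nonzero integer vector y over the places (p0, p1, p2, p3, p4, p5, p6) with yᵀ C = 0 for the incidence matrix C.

Incidence matrix C (rows=places, cols=transitions):
       T0   T1   T2
   p0   2    0    0
   p1  -1    0    0
   p2   0    0    1
   p3   0   -2    0
   p4   0    1    0
   p5   0    0   -3
   p6  -1    0    0

Candidate y = [1, 2, 0, 0, 0, 0, 0]; check y·C column-wise:
  col T0: 1·2 + 2·-1 + 0·-1 = 0
  col T1: 1·0 + 2·0 + 0·-2 + 0·1 = 0
  col T2: 1·0 + 2·0 + 0·1 + 0·-3 = 0

y = (p0:1, p1:2, p2:0, p3:0, p4:0, p5:0, p6:0)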